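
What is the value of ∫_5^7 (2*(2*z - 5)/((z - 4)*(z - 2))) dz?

log(45)

Factor the denominator: z**2 - 6*z + 8 = (z - 2)(z - 4).
Partial fractions: 2*(2*z - 5)/((z - 4)*(z - 2)) = 1/(z - 2) + 3/(z - 4).
An antiderivative is F(z) = 3*log(z - 4) + log(z - 2).
Then F(7) - F(5) = (log(5) + 3*log(3)) - (log(3)) = log(45).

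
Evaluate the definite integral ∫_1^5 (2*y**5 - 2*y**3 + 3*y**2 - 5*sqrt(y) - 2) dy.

15046/3 - 50*sqrt(5)/3

By the power rule, an antiderivative is F(y) = y**6/3 - y**4/2 - 10*y**(3/2)/3 + y**3 - 2*y.
Then F(5) - F(1) = (30065/6 - 50*sqrt(5)/3) - (-9/2) = 15046/3 - 50*sqrt(5)/3.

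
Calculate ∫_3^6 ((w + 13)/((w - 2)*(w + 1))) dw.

Factor the denominator: w**2 - w - 2 = (w + 1)(w - 2).
Partial fractions: (w + 13)/((w - 2)*(w + 1)) = -4/(w + 1) + 5/(w - 2).
An antiderivative is F(w) = 5*log(w - 2) - 4*log(w + 1).
Then F(6) - F(3) = (-4*log(7) + 10*log(2)) - (-8*log(2)) = -4*log(7) + 18*log(2).

-4*log(7) + 18*log(2)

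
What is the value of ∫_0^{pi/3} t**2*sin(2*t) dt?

-3/8 + pi**2/36 + sqrt(3)*pi/12

Integrate by parts twice (u = t^2, dv = sin(2*t) dt).
An antiderivative is F(t) = -t**2*cos(2*t)/2 + t*sin(2*t)/2 + cos(2*t)/4.
Then F(pi/3) - F(0) = (-1/8 + pi**2/36 + sqrt(3)*pi/12) - (1/4) = -3/8 + pi**2/36 + sqrt(3)*pi/12.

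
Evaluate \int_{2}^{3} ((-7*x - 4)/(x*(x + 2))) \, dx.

-5*log(5) - 2*log(3) + 12*log(2)

Factor the denominator: x**2 + 2*x = (x + 2)x.
Partial fractions: (-7*x - 4)/(x*(x + 2)) = -5/(x + 2) - 2/x.
An antiderivative is F(x) = -2*log(x) - 5*log(x + 2).
Then F(3) - F(2) = (-5*log(5) - 2*log(3)) - (-12*log(2)) = -5*log(5) - 2*log(3) + 12*log(2).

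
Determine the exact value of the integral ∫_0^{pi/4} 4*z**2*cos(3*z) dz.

Integrate by parts twice (u = z^2, dv = 4*cos(3*z) dz).
An antiderivative is F(z) = 4*z**2*sin(3*z)/3 + 8*z*cos(3*z)/9 - 8*sin(3*z)/27.
Then F(pi/4) - F(0) = (sqrt(2)*(-24*pi - 32 + 9*pi**2)/216) - (0) = sqrt(2)*(-24*pi - 32 + 9*pi**2)/216.

sqrt(2)*(-24*pi - 32 + 9*pi**2)/216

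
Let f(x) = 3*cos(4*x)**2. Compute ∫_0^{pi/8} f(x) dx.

Use the identity cos^2(4*x) = (1 + cos(8*x))/2.
An antiderivative is F(x) = 3*x/2 + 3*sin(8*x)/16.
Then F(pi/8) - F(0) = (3*pi/16) - (0) = 3*pi/16.

3*pi/16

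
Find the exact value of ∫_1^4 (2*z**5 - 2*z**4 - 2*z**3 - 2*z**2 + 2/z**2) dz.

By the power rule, an antiderivative is F(z) = z**6/3 - 2*z**5/5 - z**4/2 - 2*z**3/3 - 2/z.
Then F(4) - F(1) = (23537/30) - (-97/30) = 3939/5.

3939/5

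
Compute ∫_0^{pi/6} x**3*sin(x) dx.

-3 - sqrt(3)*pi**3/432 + pi**2/24 + sqrt(3)*pi/2

Integrate by parts 3 times (u = x^3, dv = sin(x) dx).
An antiderivative is F(x) = -x**3*cos(x) + 3*x**2*sin(x) + 6*x*cos(x) - 6*sin(x).
Then F(pi/6) - F(0) = (-3 - sqrt(3)*pi**3/432 + pi**2/24 + sqrt(3)*pi/2) - (0) = -3 - sqrt(3)*pi**3/432 + pi**2/24 + sqrt(3)*pi/2.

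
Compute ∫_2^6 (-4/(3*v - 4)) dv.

-4*log(7)/3

An antiderivative is F(v) = -4*log(3*v - 4)/3.
Then F(6) - F(2) = (-4*log(14)/3) - (-4*log(2)/3) = -4*log(7)/3.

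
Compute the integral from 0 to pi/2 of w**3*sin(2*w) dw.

Integrate by parts 3 times (u = w^3, dv = sin(2*w) dw).
An antiderivative is F(w) = -w**3*cos(2*w)/2 + 3*w**2*sin(2*w)/4 + 3*w*cos(2*w)/4 - 3*sin(2*w)/8.
Then F(pi/2) - F(0) = (pi*(-6 + pi**2)/16) - (0) = pi*(-6 + pi**2)/16.

pi*(-6 + pi**2)/16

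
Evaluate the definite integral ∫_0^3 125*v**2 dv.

1125

Let u = 5*v, so du = 5 dv. When v = 0, u = 0; when v = 3, u = 15.
The integral becomes ∫ u**2 du from 0 to 15, with antiderivative u**3/3.
Back in v: F(v) = 125*v**3/3.
Then F(3) - F(0) = (1125) - (0) = 1125.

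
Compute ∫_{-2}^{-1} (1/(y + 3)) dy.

An antiderivative is F(y) = log(y + 3).
Then F(-1) - F(-2) = (log(2)) - (0) = log(2).

log(2)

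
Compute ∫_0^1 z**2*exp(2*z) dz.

-1/4 + exp(2)/4

Integrate by parts twice (u = z^2, dv = exp(2*z) dz).
An antiderivative is F(z) = (2*z**2 - 2*z + 1)*exp(2*z)/4.
Then F(1) - F(0) = (exp(2)/4) - (1/4) = -1/4 + exp(2)/4.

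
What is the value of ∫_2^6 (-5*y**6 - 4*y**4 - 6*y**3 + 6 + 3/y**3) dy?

-21835141/105

By the power rule, an antiderivative is F(y) = -5*y**7/7 - 4*y**5/5 - 3*y**4/2 + 6*y - 3/(2*y**2).
Then F(6) - F(2) = (-174789827/840) - (-36233/280) = -21835141/105.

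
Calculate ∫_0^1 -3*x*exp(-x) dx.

-3 + 6*exp(-1)

Integrate by parts once (u = x, dv = -3*exp(-x) dx).
An antiderivative is F(x) = (3*x + 3)*exp(-x).
Then F(1) - F(0) = (6*exp(-1)) - (3) = -3 + 6*exp(-1).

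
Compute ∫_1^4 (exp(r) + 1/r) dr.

An antiderivative is F(r) = exp(r) + log(r).
Then F(4) - F(1) = (log(4) + exp(4)) - (exp(1)) = -exp(1) + log(4) + exp(4).

-exp(1) + log(4) + exp(4)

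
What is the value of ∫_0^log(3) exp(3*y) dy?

Let u = exp(y), so du = exp(y) dy. When y = 0, u = 1; when y = log(3), u = 3.
The integral becomes ∫ u**2 du from 1 to 3, with antiderivative u**3/3.
Back in y: F(y) = exp(3*y)/3.
Then F(log(3)) - F(0) = (9) - (1/3) = 26/3.

26/3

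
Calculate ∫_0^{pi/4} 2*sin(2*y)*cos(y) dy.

4/3 - sqrt(2)/3

Use the identity sin(2*y)cos(y) = [sin(3*y) + sin(y)]/2.
An antiderivative is F(y) = -cos(y) - cos(3*y)/3.
Then F(pi/4) - F(0) = (-sqrt(2)/3) - (-4/3) = 4/3 - sqrt(2)/3.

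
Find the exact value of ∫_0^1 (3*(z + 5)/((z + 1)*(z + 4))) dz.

log(64/5)

Factor the denominator: z**2 + 5*z + 4 = (z + 4)(z + 1).
Partial fractions: 3*(z + 5)/((z + 1)*(z + 4)) = -1/(z + 4) + 4/(z + 1).
An antiderivative is F(z) = 4*log(z + 1) - log(z + 4).
Then F(1) - F(0) = (log(16/5)) - (-log(4)) = log(64/5).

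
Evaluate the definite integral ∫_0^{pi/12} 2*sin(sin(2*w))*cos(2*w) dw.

1 - cos(1/2)

Let u = sin(2*w), so du = 2*cos(2*w) dw. When w = 0, u = 0; when w = pi/12, u = 1/2.
The integral becomes ∫ sin(u) du from 0 to 1/2, with antiderivative -cos(u).
Back in w: F(w) = -cos(sin(2*w)).
Then F(pi/12) - F(0) = (-cos(1/2)) - (-1) = 1 - cos(1/2).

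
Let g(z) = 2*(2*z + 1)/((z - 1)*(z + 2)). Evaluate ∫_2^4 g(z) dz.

log(81/4)

Factor the denominator: z**2 + z - 2 = (z + 2)(z - 1).
Partial fractions: 2*(2*z + 1)/((z - 1)*(z + 2)) = 2/(z + 2) + 2/(z - 1).
An antiderivative is F(z) = 2*log(z - 1) + 2*log(z + 2).
Then F(4) - F(2) = (2*log(2) + 4*log(3)) - (log(16)) = log(81/4).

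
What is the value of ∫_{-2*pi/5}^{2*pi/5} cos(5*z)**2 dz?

2*pi/5

Use the identity cos^2(5*z) = (1 + cos(10*z))/2.
An antiderivative is F(z) = z/2 + sin(10*z)/20.
Then F(2*pi/5) - F(-2*pi/5) = (pi/5) - (-pi/5) = 2*pi/5.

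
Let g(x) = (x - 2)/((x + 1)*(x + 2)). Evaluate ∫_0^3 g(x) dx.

-10*log(2) + 4*log(5)

Factor the denominator: x**2 + 3*x + 2 = (x + 2)(x + 1).
Partial fractions: (x - 2)/((x + 1)*(x + 2)) = 4/(x + 2) - 3/(x + 1).
An antiderivative is F(x) = -3*log(x + 1) + 4*log(x + 2).
Then F(3) - F(0) = (-6*log(2) + 4*log(5)) - (log(16)) = -10*log(2) + 4*log(5).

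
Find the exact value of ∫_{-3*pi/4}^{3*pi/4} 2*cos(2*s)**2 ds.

Use the identity cos^2(2*s) = (1 + cos(4*s))/2.
An antiderivative is F(s) = s + sin(4*s)/4.
Then F(3*pi/4) - F(-3*pi/4) = (3*pi/4) - (-3*pi/4) = 3*pi/2.

3*pi/2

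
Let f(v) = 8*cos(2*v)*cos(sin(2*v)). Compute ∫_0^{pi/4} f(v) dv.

4*sin(1)

Let u = sin(2*v), so du = 2*cos(2*v) dv. When v = 0, u = 0; when v = pi/4, u = 1.
The integral becomes 4·∫ cos(u) du from 0 to 1, with antiderivative 4*sin(u).
Back in v: F(v) = 4*sin(sin(2*v)).
Then F(pi/4) - F(0) = (4*sin(1)) - (0) = 4*sin(1).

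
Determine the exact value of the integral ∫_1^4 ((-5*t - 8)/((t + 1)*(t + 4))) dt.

-11*log(2) + 3*log(5)

Factor the denominator: t**2 + 5*t + 4 = (t + 4)(t + 1).
Partial fractions: (-5*t - 8)/((t + 1)*(t + 4)) = -4/(t + 4) - 1/(t + 1).
An antiderivative is F(t) = -log(t + 1) - 4*log(t + 4).
Then F(4) - F(1) = (-12*log(2) - log(5)) - (-4*log(5) - log(2)) = -11*log(2) + 3*log(5).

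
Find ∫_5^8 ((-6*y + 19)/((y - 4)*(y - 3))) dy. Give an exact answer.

-9*log(2) - log(5)

Factor the denominator: y**2 - 7*y + 12 = (y - 3)(y - 4).
Partial fractions: (-6*y + 19)/((y - 4)*(y - 3)) = -1/(y - 3) - 5/(y - 4).
An antiderivative is F(y) = -5*log(y - 4) - log(y - 3).
Then F(8) - F(5) = (-10*log(2) - log(5)) - (-log(2)) = -9*log(2) - log(5).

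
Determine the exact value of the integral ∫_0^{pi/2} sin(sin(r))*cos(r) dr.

Let u = sin(r), so du = cos(r) dr. When r = 0, u = 0; when r = pi/2, u = 1.
The integral becomes ∫ sin(u) du from 0 to 1, with antiderivative -cos(u).
Back in r: F(r) = -cos(sin(r)).
Then F(pi/2) - F(0) = (-cos(1)) - (-1) = 1 - cos(1).

1 - cos(1)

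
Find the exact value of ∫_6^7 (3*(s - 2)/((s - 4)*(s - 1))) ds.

log(27/10)

Factor the denominator: s**2 - 5*s + 4 = (s - 1)(s - 4).
Partial fractions: 3*(s - 2)/((s - 4)*(s - 1)) = 1/(s - 1) + 2/(s - 4).
An antiderivative is F(s) = 2*log(s - 4) + log(s - 1).
Then F(7) - F(6) = (log(54)) - (log(20)) = log(27/10).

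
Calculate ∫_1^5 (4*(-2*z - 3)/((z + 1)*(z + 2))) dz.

-4*log(7)

Factor the denominator: z**2 + 3*z + 2 = (z + 2)(z + 1).
Partial fractions: 4*(-2*z - 3)/((z + 1)*(z + 2)) = -4/(z + 2) - 4/(z + 1).
An antiderivative is F(z) = -4*log(z + 1) - 4*log(z + 2).
Then F(5) - F(1) = (-4*log(7) - 4*log(3) - 4*log(2)) - (-4*log(3) - 4*log(2)) = -4*log(7).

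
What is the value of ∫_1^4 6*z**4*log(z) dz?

Integrate by parts once (u = ln z, dv = 6*z**4 dz).
An antiderivative is F(z) = 6*z**5*(5*log(z) - 1)/25.
Then F(4) - F(1) = (-6144/25 + 12288*log(2)/5) - (-6/25) = -6138/25 + 12288*log(2)/5.

-6138/25 + 12288*log(2)/5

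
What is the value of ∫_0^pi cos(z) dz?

0

An antiderivative is F(z) = sin(z).
Then F(pi) - F(0) = (0) - (0) = 0.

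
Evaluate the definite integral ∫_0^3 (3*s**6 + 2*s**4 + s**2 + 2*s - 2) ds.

36627/35

By the power rule, an antiderivative is F(s) = 3*s**7/7 + 2*s**5/5 + s**3/3 + s**2 - 2*s.
Then F(3) - F(0) = (36627/35) - (0) = 36627/35.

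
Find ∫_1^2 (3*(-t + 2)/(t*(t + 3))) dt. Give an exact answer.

Factor the denominator: t**2 + 3*t = (t + 3)t.
Partial fractions: 3*(-t + 2)/(t*(t + 3)) = -5/(t + 3) + 2/t.
An antiderivative is F(t) = 2*log(t) - 5*log(t + 3).
Then F(2) - F(1) = (-5*log(5) + 2*log(2)) - (-10*log(2)) = -5*log(5) + 12*log(2).

-5*log(5) + 12*log(2)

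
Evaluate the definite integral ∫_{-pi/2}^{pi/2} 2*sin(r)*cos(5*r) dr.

Use the identity sin(r)cos(5*r) = [sin(6*r) + sin(-4*r)]/2.
An antiderivative is F(r) = cos(4*r)/4 - cos(6*r)/6.
Then F(pi/2) - F(-pi/2) = (5/12) - (5/12) = 0.

0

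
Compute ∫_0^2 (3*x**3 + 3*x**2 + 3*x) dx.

26

By the power rule, an antiderivative is F(x) = 3*x**4/4 + x**3 + 3*x**2/2.
Then F(2) - F(0) = (26) - (0) = 26.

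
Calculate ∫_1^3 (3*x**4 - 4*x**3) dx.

326/5

By the power rule, an antiderivative is F(x) = 3*x**5/5 - x**4.
Then F(3) - F(1) = (324/5) - (-2/5) = 326/5.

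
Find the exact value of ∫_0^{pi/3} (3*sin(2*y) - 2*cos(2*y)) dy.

An antiderivative is F(y) = -sin(2*y) - 3*cos(2*y)/2.
Then F(pi/3) - F(0) = (3/4 - sqrt(3)/2) - (-3/2) = 9/4 - sqrt(3)/2.

9/4 - sqrt(3)/2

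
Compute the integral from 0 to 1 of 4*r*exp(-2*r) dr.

Integrate by parts once (u = r, dv = 4*exp(-2*r) dr).
An antiderivative is F(r) = (-2*r - 1)*exp(-2*r).
Then F(1) - F(0) = (-3*exp(-2)) - (-1) = 1 - 3*exp(-2).

1 - 3*exp(-2)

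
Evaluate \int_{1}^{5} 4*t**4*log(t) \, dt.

-12496/25 + 2500*log(5)

Integrate by parts once (u = ln t, dv = 4*t**4 dt).
An antiderivative is F(t) = 4*t**5*(5*log(t) - 1)/25.
Then F(5) - F(1) = (-500 + 2500*log(5)) - (-4/25) = -12496/25 + 2500*log(5).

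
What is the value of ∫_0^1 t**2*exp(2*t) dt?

-1/4 + exp(2)/4

Integrate by parts twice (u = t^2, dv = exp(2*t) dt).
An antiderivative is F(t) = (2*t**2 - 2*t + 1)*exp(2*t)/4.
Then F(1) - F(0) = (exp(2)/4) - (1/4) = -1/4 + exp(2)/4.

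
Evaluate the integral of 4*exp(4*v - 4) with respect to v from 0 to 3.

-(1 - exp(12))*exp(-4)

Let u = 4*v - 4, so du = 4 dv. When v = 0, u = -4; when v = 3, u = 8.
The integral becomes ∫ exp(u) du from -4 to 8, with antiderivative exp(u).
Back in v: F(v) = exp(4*v - 4).
Then F(3) - F(0) = (exp(8)) - (exp(-4)) = -(1 - exp(12))*exp(-4).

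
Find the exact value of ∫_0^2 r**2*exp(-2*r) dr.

(-13 + exp(4))*exp(-4)/4

Integrate by parts twice (u = r^2, dv = exp(-2*r) dr).
An antiderivative is F(r) = (-2*r**2 - 2*r - 1)*exp(-2*r)/4.
Then F(2) - F(0) = (-13*exp(-4)/4) - (-1/4) = (-13 + exp(4))*exp(-4)/4.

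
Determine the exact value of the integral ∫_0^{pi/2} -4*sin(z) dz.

-4

An antiderivative is F(z) = 4*cos(z).
Then F(pi/2) - F(0) = (0) - (4) = -4.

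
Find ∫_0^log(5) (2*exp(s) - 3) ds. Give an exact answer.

An antiderivative is F(s) = -3*s + 2*exp(s).
Then F(log(5)) - F(0) = (10 - 3*log(5)) - (2) = 8 - 3*log(5).

8 - 3*log(5)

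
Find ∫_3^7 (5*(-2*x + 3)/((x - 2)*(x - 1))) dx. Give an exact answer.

Factor the denominator: x**2 - 3*x + 2 = (x - 1)(x - 2).
Partial fractions: 5*(-2*x + 3)/((x - 2)*(x - 1)) = -5/(x - 1) - 5/(x - 2).
An antiderivative is F(x) = -5*log(x - 2) - 5*log(x - 1).
Then F(7) - F(3) = (-5*log(5) - 5*log(3) - 5*log(2)) - (-log(32)) = -5*log(5) - 5*log(3).

-5*log(5) - 5*log(3)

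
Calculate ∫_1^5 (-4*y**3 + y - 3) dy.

-624

By the power rule, an antiderivative is F(y) = -y**4 + y**2/2 - 3*y.
Then F(5) - F(1) = (-1255/2) - (-7/2) = -624.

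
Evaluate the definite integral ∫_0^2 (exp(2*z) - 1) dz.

An antiderivative is F(z) = exp(2*z)/2 - z.
Then F(2) - F(0) = (-2 + exp(4)/2) - (1/2) = -5/2 + exp(4)/2.

-5/2 + exp(4)/2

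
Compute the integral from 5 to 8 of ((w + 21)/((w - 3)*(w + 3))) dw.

Factor the denominator: w**2 - 9 = (w + 3)(w - 3).
Partial fractions: (w + 21)/((w - 3)*(w + 3)) = -3/(w + 3) + 4/(w - 3).
An antiderivative is F(w) = 4*log(w - 3) - 3*log(w + 3).
Then F(8) - F(5) = (-3*log(11) + 4*log(5)) - (-log(32)) = -3*log(11) + 5*log(2) + 4*log(5).

-3*log(11) + 5*log(2) + 4*log(5)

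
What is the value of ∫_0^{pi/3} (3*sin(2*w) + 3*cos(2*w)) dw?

An antiderivative is F(w) = 3*sin(2*w)/2 - 3*cos(2*w)/2.
Then F(pi/3) - F(0) = (3/4 + 3*sqrt(3)/4) - (-3/2) = 3*sqrt(3)/4 + 9/4.

3*sqrt(3)/4 + 9/4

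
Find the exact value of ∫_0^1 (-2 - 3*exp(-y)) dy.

An antiderivative is F(y) = -2*y + 3*exp(-y).
Then F(1) - F(0) = (-2 + 3*exp(-1)) - (3) = -5 + 3*exp(-1).

-5 + 3*exp(-1)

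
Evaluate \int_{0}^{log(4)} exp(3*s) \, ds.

21

Let u = exp(s), so du = exp(s) ds. When s = 0, u = 1; when s = log(4), u = 4.
The integral becomes ∫ u**2 du from 1 to 4, with antiderivative u**3/3.
Back in s: F(s) = exp(3*s)/3.
Then F(log(4)) - F(0) = (64/3) - (1/3) = 21.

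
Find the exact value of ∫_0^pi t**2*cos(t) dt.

-2*pi

Integrate by parts twice (u = t^2, dv = cos(t) dt).
An antiderivative is F(t) = t**2*sin(t) + 2*t*cos(t) - 2*sin(t).
Then F(pi) - F(0) = (-2*pi) - (0) = -2*pi.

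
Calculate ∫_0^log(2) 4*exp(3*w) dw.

Let u = exp(w), so du = exp(w) dw. When w = 0, u = 1; when w = log(2), u = 2.
The integral becomes 4·∫ u**2 du from 1 to 2, with antiderivative 4*u**3/3.
Back in w: F(w) = 4*exp(3*w)/3.
Then F(log(2)) - F(0) = (32/3) - (4/3) = 28/3.

28/3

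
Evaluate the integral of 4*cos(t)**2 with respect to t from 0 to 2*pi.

Use the identity cos^2(t) = (1 + cos(2*t))/2.
An antiderivative is F(t) = 2*t + sin(2*t).
Then F(2*pi) - F(0) = (4*pi) - (0) = 4*pi.

4*pi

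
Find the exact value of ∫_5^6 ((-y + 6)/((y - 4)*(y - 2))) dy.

Factor the denominator: y**2 - 6*y + 8 = (y - 2)(y - 4).
Partial fractions: (-y + 6)/((y - 4)*(y - 2)) = -2/(y - 2) + 1/(y - 4).
An antiderivative is F(y) = log(y - 4) - 2*log(y - 2).
Then F(6) - F(5) = (-log(8)) - (-log(9)) = log(9/8).

log(9/8)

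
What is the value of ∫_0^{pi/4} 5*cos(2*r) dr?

An antiderivative is F(r) = 5*sin(2*r)/2.
Then F(pi/4) - F(0) = (5/2) - (0) = 5/2.

5/2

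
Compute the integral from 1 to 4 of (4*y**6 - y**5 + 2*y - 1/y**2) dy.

By the power rule, an antiderivative is F(y) = 4*y**7/7 - y**6/6 + y**2 + 1/y.
Then F(4) - F(1) = (730453/84) - (101/42) = 243417/28.

243417/28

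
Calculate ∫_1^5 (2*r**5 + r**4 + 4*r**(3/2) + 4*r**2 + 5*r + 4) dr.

By the power rule, an antiderivative is F(r) = r**6/3 + 8*r**(5/2)/5 + r**5/5 + 4*r**3/3 + 5*r**2/2 + 4*r.
Then F(5) - F(1) = (40*sqrt(5) + 12165/2) - (299/30) = 40*sqrt(5) + 91088/15.

40*sqrt(5) + 91088/15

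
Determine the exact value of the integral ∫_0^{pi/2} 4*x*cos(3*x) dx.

Integrate by parts once (u = x, dv = 4*cos(3*x) dx).
An antiderivative is F(x) = 4*x*sin(3*x)/3 + 4*cos(3*x)/9.
Then F(pi/2) - F(0) = (-2*pi/3) - (4/9) = -2*pi/3 - 4/9.

-2*pi/3 - 4/9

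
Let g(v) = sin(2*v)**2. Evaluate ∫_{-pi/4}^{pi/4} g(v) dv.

Use the identity sin^2(2*v) = (1 - cos(4*v))/2.
An antiderivative is F(v) = v/2 - sin(4*v)/8.
Then F(pi/4) - F(-pi/4) = (pi/8) - (-pi/8) = pi/4.

pi/4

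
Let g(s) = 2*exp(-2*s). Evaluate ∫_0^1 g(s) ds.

An antiderivative is F(s) = -exp(-2*s).
Then F(1) - F(0) = (-exp(-2)) - (-1) = 1 - exp(-2).

1 - exp(-2)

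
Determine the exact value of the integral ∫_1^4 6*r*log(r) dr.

Integrate by parts once (u = ln r, dv = 6*r dr).
An antiderivative is F(r) = 3*r**2*(2*log(r) - 1)/2.
Then F(4) - F(1) = (-24 + 96*log(2)) - (-3/2) = -45/2 + 96*log(2).

-45/2 + 96*log(2)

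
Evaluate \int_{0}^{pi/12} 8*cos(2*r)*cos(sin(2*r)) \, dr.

Let u = sin(2*r), so du = 2*cos(2*r) dr. When r = 0, u = 0; when r = pi/12, u = 1/2.
The integral becomes 4·∫ cos(u) du from 0 to 1/2, with antiderivative 4*sin(u).
Back in r: F(r) = 4*sin(sin(2*r)).
Then F(pi/12) - F(0) = (4*sin(1/2)) - (0) = 4*sin(1/2).

4*sin(1/2)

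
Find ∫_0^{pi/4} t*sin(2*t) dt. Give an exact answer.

1/4

Integrate by parts once (u = t, dv = sin(2*t) dt).
An antiderivative is F(t) = -t*cos(2*t)/2 + sin(2*t)/4.
Then F(pi/4) - F(0) = (1/4) - (0) = 1/4.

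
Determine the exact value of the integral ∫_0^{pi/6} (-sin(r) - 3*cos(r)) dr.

An antiderivative is F(r) = -3*sin(r) + cos(r).
Then F(pi/6) - F(0) = (-3/2 + sqrt(3)/2) - (1) = -5/2 + sqrt(3)/2.

-5/2 + sqrt(3)/2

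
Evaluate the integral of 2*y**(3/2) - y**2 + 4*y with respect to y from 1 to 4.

169/5

By the power rule, an antiderivative is F(y) = 4*y**(5/2)/5 - y**3/3 + 2*y**2.
Then F(4) - F(1) = (544/15) - (37/15) = 169/5.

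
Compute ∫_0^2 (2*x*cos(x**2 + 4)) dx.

-sin(4) + sin(8)

Let u = x**2 + 4, so du = 2*x dx. When x = 0, u = 4; when x = 2, u = 8.
The integral becomes ∫ cos(u) du from 4 to 8, with antiderivative sin(u).
Back in x: F(x) = sin(x**2 + 4).
Then F(2) - F(0) = (sin(8)) - (sin(4)) = -sin(4) + sin(8).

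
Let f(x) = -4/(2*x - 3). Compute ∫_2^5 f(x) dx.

-log(49)

An antiderivative is F(x) = -2*log(2*x - 3).
Then F(5) - F(2) = (-log(49)) - (0) = -log(49).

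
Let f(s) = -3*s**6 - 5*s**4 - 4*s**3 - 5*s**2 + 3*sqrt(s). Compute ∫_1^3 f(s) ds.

By the power rule, an antiderivative is F(s) = -3*s**7/7 - s**5 - s**4 + 2*s**(3/2) - 5*s**3/3.
Then F(3) - F(1) = (-9144/7 + 6*sqrt(3)) - (-44/21) = -27388/21 + 6*sqrt(3).

-27388/21 + 6*sqrt(3)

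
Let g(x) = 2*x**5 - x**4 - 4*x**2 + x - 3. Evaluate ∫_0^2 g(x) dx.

4/15

By the power rule, an antiderivative is F(x) = x**6/3 - x**5/5 - 4*x**3/3 + x**2/2 - 3*x.
Then F(2) - F(0) = (4/15) - (0) = 4/15.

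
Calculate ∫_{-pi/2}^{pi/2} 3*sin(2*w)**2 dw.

3*pi/2

Use the identity sin^2(2*w) = (1 - cos(4*w))/2.
An antiderivative is F(w) = 3*w/2 - 3*sin(4*w)/8.
Then F(pi/2) - F(-pi/2) = (3*pi/4) - (-3*pi/4) = 3*pi/2.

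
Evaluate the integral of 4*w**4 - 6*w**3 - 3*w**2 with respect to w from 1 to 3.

238/5

By the power rule, an antiderivative is F(w) = 4*w**5/5 - 3*w**4/2 - w**3.
Then F(3) - F(1) = (459/10) - (-17/10) = 238/5.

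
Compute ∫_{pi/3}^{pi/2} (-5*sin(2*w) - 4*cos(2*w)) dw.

-5/4 + sqrt(3)

An antiderivative is F(w) = -2*sin(2*w) + 5*cos(2*w)/2.
Then F(pi/2) - F(pi/3) = (-5/2) - (-sqrt(3) - 5/4) = -5/4 + sqrt(3).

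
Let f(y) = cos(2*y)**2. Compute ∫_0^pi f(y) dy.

Use the identity cos^2(2*y) = (1 + cos(4*y))/2.
An antiderivative is F(y) = y/2 + sin(4*y)/8.
Then F(pi) - F(0) = (pi/2) - (0) = pi/2.

pi/2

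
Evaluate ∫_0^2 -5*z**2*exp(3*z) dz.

Integrate by parts twice (u = z^2, dv = -5*exp(3*z) dz).
An antiderivative is F(z) = (-45*z**2 + 30*z - 10)*exp(3*z)/27.
Then F(2) - F(0) = (-130*exp(6)/27) - (-10/27) = 10/27 - 130*exp(6)/27.

10/27 - 130*exp(6)/27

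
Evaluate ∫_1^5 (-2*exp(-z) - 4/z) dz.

An antiderivative is F(z) = -4*log(z) + 2*exp(-z).
Then F(5) - F(1) = (-4*log(5) + 2*exp(-5)) - (2*exp(-1)) = -4*log(5) - 2*exp(-1) + 2*exp(-5).

-4*log(5) - 2*exp(-1) + 2*exp(-5)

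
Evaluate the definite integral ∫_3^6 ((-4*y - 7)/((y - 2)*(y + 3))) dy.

-log(96)

Factor the denominator: y**2 + y - 6 = (y + 3)(y - 2).
Partial fractions: (-4*y - 7)/((y - 2)*(y + 3)) = -1/(y + 3) - 3/(y - 2).
An antiderivative is F(y) = -3*log(y - 2) - log(y + 3).
Then F(6) - F(3) = (-6*log(2) - 2*log(3)) - (-log(6)) = -log(96).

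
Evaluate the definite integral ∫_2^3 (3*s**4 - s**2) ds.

1804/15

By the power rule, an antiderivative is F(s) = 3*s**5/5 - s**3/3.
Then F(3) - F(2) = (684/5) - (248/15) = 1804/15.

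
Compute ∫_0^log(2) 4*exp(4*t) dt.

Let u = exp(t), so du = exp(t) dt. When t = 0, u = 1; when t = log(2), u = 2.
The integral becomes 4·∫ u**3 du from 1 to 2, with antiderivative u**4.
Back in t: F(t) = exp(4*t).
Then F(log(2)) - F(0) = (16) - (1) = 15.

15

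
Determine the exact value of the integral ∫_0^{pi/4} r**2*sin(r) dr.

Integrate by parts twice (u = r^2, dv = sin(r) dr).
An antiderivative is F(r) = -r**2*cos(r) + 2*r*sin(r) + 2*cos(r).
Then F(pi/4) - F(0) = (sqrt(2)*(-pi**2 + 8*pi + 32)/32) - (2) = -2 - sqrt(2)*pi**2/32 + sqrt(2)*pi/4 + sqrt(2).

-2 - sqrt(2)*pi**2/32 + sqrt(2)*pi/4 + sqrt(2)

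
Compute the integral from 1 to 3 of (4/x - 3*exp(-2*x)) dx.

-3*exp(-2)/2 + 3*exp(-6)/2 + 4*log(3)

An antiderivative is F(x) = 4*log(x) + 3*exp(-2*x)/2.
Then F(3) - F(1) = (3*exp(-6)/2 + 4*log(3)) - (3*exp(-2)/2) = -3*exp(-2)/2 + 3*exp(-6)/2 + 4*log(3).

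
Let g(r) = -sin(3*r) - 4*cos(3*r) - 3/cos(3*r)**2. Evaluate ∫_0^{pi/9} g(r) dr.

-5*sqrt(3)/3 - 1/6

An antiderivative is F(r) = -4*sin(3*r)/3 + cos(3*r)/3 - tan(3*r).
Then F(pi/9) - F(0) = (1/6 - 5*sqrt(3)/3) - (1/3) = -5*sqrt(3)/3 - 1/6.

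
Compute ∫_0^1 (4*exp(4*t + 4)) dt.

-exp(4) + exp(8)

Let u = 4*t + 4, so du = 4 dt. When t = 0, u = 4; when t = 1, u = 8.
The integral becomes ∫ exp(u) du from 4 to 8, with antiderivative exp(u).
Back in t: F(t) = exp(4*t + 4).
Then F(1) - F(0) = (exp(8)) - (exp(4)) = -exp(4) + exp(8).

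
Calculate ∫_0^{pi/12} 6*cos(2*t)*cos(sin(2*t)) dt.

Let u = sin(2*t), so du = 2*cos(2*t) dt. When t = 0, u = 0; when t = pi/12, u = 1/2.
The integral becomes 3·∫ cos(u) du from 0 to 1/2, with antiderivative 3*sin(u).
Back in t: F(t) = 3*sin(sin(2*t)).
Then F(pi/12) - F(0) = (3*sin(1/2)) - (0) = 3*sin(1/2).

3*sin(1/2)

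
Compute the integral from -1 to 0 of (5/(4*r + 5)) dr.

An antiderivative is F(r) = 5*log(4*r + 5)/4.
Then F(0) - F(-1) = (5*log(5)/4) - (0) = 5*log(5)/4.

5*log(5)/4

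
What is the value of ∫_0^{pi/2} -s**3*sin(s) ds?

Integrate by parts 3 times (u = s^3, dv = -sin(s) ds).
An antiderivative is F(s) = s**3*cos(s) - 3*s**2*sin(s) - 6*s*cos(s) + 6*sin(s).
Then F(pi/2) - F(0) = (6 - 3*pi**2/4) - (0) = 6 - 3*pi**2/4.

6 - 3*pi**2/4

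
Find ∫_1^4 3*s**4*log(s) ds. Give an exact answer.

-3069/25 + 6144*log(2)/5

Integrate by parts once (u = ln s, dv = 3*s**4 ds).
An antiderivative is F(s) = 3*s**5*(5*log(s) - 1)/25.
Then F(4) - F(1) = (-3072/25 + 6144*log(2)/5) - (-3/25) = -3069/25 + 6144*log(2)/5.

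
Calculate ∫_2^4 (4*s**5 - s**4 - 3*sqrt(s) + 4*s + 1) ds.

4*sqrt(2) + 12498/5

By the power rule, an antiderivative is F(s) = 2*s**6/3 - s**5/5 - 2*s**(3/2) + 2*s**2 + s.
Then F(4) - F(2) = (38188/15) - (694/15 - 4*sqrt(2)) = 4*sqrt(2) + 12498/5.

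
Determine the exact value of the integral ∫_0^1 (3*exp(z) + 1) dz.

An antiderivative is F(z) = z + 3*exp(z).
Then F(1) - F(0) = (1 + 3*E) - (3) = -2 + 3*E.

-2 + 3*E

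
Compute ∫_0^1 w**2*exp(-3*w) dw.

Integrate by parts twice (u = w^2, dv = exp(-3*w) dw).
An antiderivative is F(w) = (-9*w**2 - 6*w - 2)*exp(-3*w)/27.
Then F(1) - F(0) = (-17*exp(-3)/27) - (-2/27) = 2/27 - 17*exp(-3)/27.

2/27 - 17*exp(-3)/27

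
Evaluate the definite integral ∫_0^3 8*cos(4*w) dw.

2*sin(12)

Let u = 4*w, so du = 4 dw. When w = 0, u = 0; when w = 3, u = 12.
The integral becomes 2·∫ cos(u) du from 0 to 12, with antiderivative 2*sin(u).
Back in w: F(w) = 2*sin(4*w).
Then F(3) - F(0) = (2*sin(12)) - (0) = 2*sin(12).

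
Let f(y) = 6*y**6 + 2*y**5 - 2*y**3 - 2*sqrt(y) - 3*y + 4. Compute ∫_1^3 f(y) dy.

14516/7 - 4*sqrt(3)

By the power rule, an antiderivative is F(y) = 6*y**7/7 + y**6/3 - y**4/2 - 4*y**(3/2)/3 - 3*y**2/2 + 4*y.
Then F(3) - F(1) = (14529/7 - 4*sqrt(3)) - (13/7) = 14516/7 - 4*sqrt(3).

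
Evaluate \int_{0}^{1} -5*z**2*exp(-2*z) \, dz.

Integrate by parts twice (u = z^2, dv = -5*exp(-2*z) dz).
An antiderivative is F(z) = (10*z**2 + 10*z + 5)*exp(-2*z)/4.
Then F(1) - F(0) = (25*exp(-2)/4) - (5/4) = -5/4 + 25*exp(-2)/4.

-5/4 + 25*exp(-2)/4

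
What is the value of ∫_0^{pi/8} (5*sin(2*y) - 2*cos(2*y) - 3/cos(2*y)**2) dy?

An antiderivative is F(y) = -sin(2*y) - 5*cos(2*y)/2 - 3*tan(2*y)/2.
Then F(pi/8) - F(0) = (-7*sqrt(2)/4 - 3/2) - (-5/2) = 1 - 7*sqrt(2)/4.

1 - 7*sqrt(2)/4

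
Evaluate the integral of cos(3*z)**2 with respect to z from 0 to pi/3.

Use the identity cos^2(3*z) = (1 + cos(6*z))/2.
An antiderivative is F(z) = z/2 + sin(6*z)/12.
Then F(pi/3) - F(0) = (pi/6) - (0) = pi/6.

pi/6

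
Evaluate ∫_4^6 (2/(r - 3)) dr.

An antiderivative is F(r) = 2*log(r - 3).
Then F(6) - F(4) = (log(9)) - (0) = log(9).

log(9)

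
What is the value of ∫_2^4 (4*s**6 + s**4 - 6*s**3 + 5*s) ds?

By the power rule, an antiderivative is F(s) = 4*s**7/7 + s**5/5 - 3*s**4/2 + 5*s**2/2.
Then F(4) - F(2) = (322808/35) - (2294/35) = 320514/35.

320514/35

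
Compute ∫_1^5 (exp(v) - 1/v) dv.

An antiderivative is F(v) = exp(v) - log(v).
Then F(5) - F(1) = (-log(5) + exp(5)) - (exp(1)) = -exp(1) - log(5) + exp(5).

-exp(1) - log(5) + exp(5)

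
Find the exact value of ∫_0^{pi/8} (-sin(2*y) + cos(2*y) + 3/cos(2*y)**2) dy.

An antiderivative is F(y) = sin(2*y)/2 + cos(2*y)/2 + 3*tan(2*y)/2.
Then F(pi/8) - F(0) = (sqrt(2)/2 + 3/2) - (1/2) = sqrt(2)/2 + 1.

sqrt(2)/2 + 1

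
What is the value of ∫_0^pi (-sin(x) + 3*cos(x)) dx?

-2

An antiderivative is F(x) = 3*sin(x) + cos(x).
Then F(pi) - F(0) = (-1) - (1) = -2.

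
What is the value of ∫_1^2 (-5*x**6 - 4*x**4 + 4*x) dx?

By the power rule, an antiderivative is F(x) = -5*x**7/7 - 4*x**5/5 + 2*x**2.
Then F(2) - F(1) = (-3816/35) - (17/35) = -3833/35.

-3833/35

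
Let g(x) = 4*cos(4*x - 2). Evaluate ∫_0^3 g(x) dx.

sin(10) + sin(2)

Let u = 4*x - 2, so du = 4 dx. When x = 0, u = -2; when x = 3, u = 10.
The integral becomes ∫ cos(u) du from -2 to 10, with antiderivative sin(u).
Back in x: F(x) = sin(4*x - 2).
Then F(3) - F(0) = (sin(10)) - (-sin(2)) = sin(10) + sin(2).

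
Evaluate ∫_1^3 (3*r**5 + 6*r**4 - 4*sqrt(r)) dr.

9856/15 - 8*sqrt(3)

By the power rule, an antiderivative is F(r) = r**6/2 + 6*r**5/5 - 8*r**(3/2)/3.
Then F(3) - F(1) = (6561/10 - 8*sqrt(3)) - (-29/30) = 9856/15 - 8*sqrt(3).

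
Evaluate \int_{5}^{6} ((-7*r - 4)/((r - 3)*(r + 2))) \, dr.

-5*log(3) - log(2) + 2*log(7)

Factor the denominator: r**2 - r - 6 = (r + 2)(r - 3).
Partial fractions: (-7*r - 4)/((r - 3)*(r + 2)) = -2/(r + 2) - 5/(r - 3).
An antiderivative is F(r) = -5*log(r - 3) - 2*log(r + 2).
Then F(6) - F(5) = (-5*log(3) - 6*log(2)) - (-2*log(7) - 5*log(2)) = -5*log(3) - log(2) + 2*log(7).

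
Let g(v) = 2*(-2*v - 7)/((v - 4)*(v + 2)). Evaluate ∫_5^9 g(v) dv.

-5*log(5) - log(7) + log(11)

Factor the denominator: v**2 - 2*v - 8 = (v + 2)(v - 4).
Partial fractions: 2*(-2*v - 7)/((v - 4)*(v + 2)) = 1/(v + 2) - 5/(v - 4).
An antiderivative is F(v) = -5*log(v - 4) + log(v + 2).
Then F(9) - F(5) = (-5*log(5) + log(11)) - (log(7)) = -5*log(5) - log(7) + log(11).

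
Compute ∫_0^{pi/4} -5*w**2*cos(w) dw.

Integrate by parts twice (u = w^2, dv = -5*cos(w) dw).
An antiderivative is F(w) = -5*w**2*sin(w) - 10*w*cos(w) + 10*sin(w).
Then F(pi/4) - F(0) = (5*sqrt(2)*(-8*pi - pi**2 + 32)/32) - (0) = 5*sqrt(2)*(-8*pi - pi**2 + 32)/32.

5*sqrt(2)*(-8*pi - pi**2 + 32)/32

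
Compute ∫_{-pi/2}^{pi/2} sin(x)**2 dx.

Use the identity sin^2(x) = (1 - cos(2*x))/2.
An antiderivative is F(x) = x/2 - sin(2*x)/4.
Then F(pi/2) - F(-pi/2) = (pi/4) - (-pi/4) = pi/2.

pi/2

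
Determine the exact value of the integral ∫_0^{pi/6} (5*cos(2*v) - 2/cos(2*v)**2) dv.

An antiderivative is F(v) = 5*sin(2*v)/2 - tan(2*v).
Then F(pi/6) - F(0) = (sqrt(3)/4) - (0) = sqrt(3)/4.

sqrt(3)/4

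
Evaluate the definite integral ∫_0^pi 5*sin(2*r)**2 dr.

5*pi/2

Use the identity sin^2(2*r) = (1 - cos(4*r))/2.
An antiderivative is F(r) = 5*r/2 - 5*sin(4*r)/8.
Then F(pi) - F(0) = (5*pi/2) - (0) = 5*pi/2.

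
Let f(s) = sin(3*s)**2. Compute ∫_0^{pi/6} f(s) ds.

pi/12

Use the identity sin^2(3*s) = (1 - cos(6*s))/2.
An antiderivative is F(s) = s/2 - sin(6*s)/12.
Then F(pi/6) - F(0) = (pi/12) - (0) = pi/12.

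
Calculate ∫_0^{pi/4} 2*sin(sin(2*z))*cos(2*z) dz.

Let u = sin(2*z), so du = 2*cos(2*z) dz. When z = 0, u = 0; when z = pi/4, u = 1.
The integral becomes ∫ sin(u) du from 0 to 1, with antiderivative -cos(u).
Back in z: F(z) = -cos(sin(2*z)).
Then F(pi/4) - F(0) = (-cos(1)) - (-1) = 1 - cos(1).

1 - cos(1)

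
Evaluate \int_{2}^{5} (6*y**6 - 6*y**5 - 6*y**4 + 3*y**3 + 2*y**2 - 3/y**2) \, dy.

By the power rule, an antiderivative is F(y) = 6*y**7/7 - y**6 - 6*y**5/5 + 3*y**4/4 + 2*y**3/3 + 3/y.
Then F(5) - F(2) = (20219627/420) - (5491/210) = 1347243/28.

1347243/28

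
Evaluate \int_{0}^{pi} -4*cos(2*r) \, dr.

An antiderivative is F(r) = -2*sin(2*r).
Then F(pi) - F(0) = (0) - (0) = 0.

0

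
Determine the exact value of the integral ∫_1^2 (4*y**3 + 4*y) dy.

21

By the power rule, an antiderivative is F(y) = y**4 + 2*y**2.
Then F(2) - F(1) = (24) - (3) = 21.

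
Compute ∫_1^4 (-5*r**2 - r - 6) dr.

By the power rule, an antiderivative is F(r) = -5*r**3/3 - r**2/2 - 6*r.
Then F(4) - F(1) = (-416/3) - (-49/6) = -261/2.

-261/2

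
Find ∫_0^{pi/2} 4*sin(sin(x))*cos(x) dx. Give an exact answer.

Let u = sin(x), so du = cos(x) dx. When x = 0, u = 0; when x = pi/2, u = 1.
The integral becomes 4·∫ sin(u) du from 0 to 1, with antiderivative -4*cos(u).
Back in x: F(x) = -4*cos(sin(x)).
Then F(pi/2) - F(0) = (-4*cos(1)) - (-4) = 4 - 4*cos(1).

4 - 4*cos(1)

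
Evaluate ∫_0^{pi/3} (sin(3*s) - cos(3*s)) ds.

An antiderivative is F(s) = -sin(3*s)/3 - cos(3*s)/3.
Then F(pi/3) - F(0) = (1/3) - (-1/3) = 2/3.

2/3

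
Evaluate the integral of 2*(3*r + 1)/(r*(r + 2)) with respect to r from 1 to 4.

Factor the denominator: r**2 + 2*r = (r + 2)r.
Partial fractions: 2*(3*r + 1)/(r*(r + 2)) = 5/(r + 2) + 1/r.
An antiderivative is F(r) = log(r) + 5*log(r + 2).
Then F(4) - F(1) = (7*log(2) + 5*log(3)) - (5*log(3)) = 7*log(2).

7*log(2)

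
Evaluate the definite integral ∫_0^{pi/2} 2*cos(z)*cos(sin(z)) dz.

Let u = sin(z), so du = cos(z) dz. When z = 0, u = 0; when z = pi/2, u = 1.
The integral becomes 2·∫ cos(u) du from 0 to 1, with antiderivative 2*sin(u).
Back in z: F(z) = 2*sin(sin(z)).
Then F(pi/2) - F(0) = (2*sin(1)) - (0) = 2*sin(1).

2*sin(1)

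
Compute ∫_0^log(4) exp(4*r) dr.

Let u = exp(r), so du = exp(r) dr. When r = 0, u = 1; when r = log(4), u = 4.
The integral becomes ∫ u**3 du from 1 to 4, with antiderivative u**4/4.
Back in r: F(r) = exp(4*r)/4.
Then F(log(4)) - F(0) = (64) - (1/4) = 255/4.

255/4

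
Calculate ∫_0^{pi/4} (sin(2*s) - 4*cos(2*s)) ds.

An antiderivative is F(s) = -2*sin(2*s) - cos(2*s)/2.
Then F(pi/4) - F(0) = (-2) - (-1/2) = -3/2.

-3/2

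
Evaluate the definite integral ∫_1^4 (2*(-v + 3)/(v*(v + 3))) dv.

Factor the denominator: v**2 + 3*v = (v + 3)v.
Partial fractions: 2*(-v + 3)/(v*(v + 3)) = -4/(v + 3) + 2/v.
An antiderivative is F(v) = 2*log(v) - 4*log(v + 3).
Then F(4) - F(1) = (-4*log(7) + 4*log(2)) - (-8*log(2)) = -4*log(7) + 12*log(2).

-4*log(7) + 12*log(2)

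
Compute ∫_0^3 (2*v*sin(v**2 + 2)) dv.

Let u = v**2 + 2, so du = 2*v dv. When v = 0, u = 2; when v = 3, u = 11.
The integral becomes ∫ sin(u) du from 2 to 11, with antiderivative -cos(u).
Back in v: F(v) = -cos(v**2 + 2).
Then F(3) - F(0) = (-cos(11)) - (-cos(2)) = cos(2) - cos(11).

cos(2) - cos(11)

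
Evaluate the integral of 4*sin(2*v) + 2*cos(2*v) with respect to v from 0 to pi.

An antiderivative is F(v) = sin(2*v) - 2*cos(2*v).
Then F(pi) - F(0) = (-2) - (-2) = 0.

0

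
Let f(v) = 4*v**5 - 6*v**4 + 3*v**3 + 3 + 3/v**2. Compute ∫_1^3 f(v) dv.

By the power rule, an antiderivative is F(v) = 2*v**6/3 - 6*v**5/5 + 3*v**4/4 + 3*v - 3/v.
Then F(3) - F(1) = (5263/20) - (13/60) = 3944/15.

3944/15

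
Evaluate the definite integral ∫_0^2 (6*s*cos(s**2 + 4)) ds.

-3*sin(4) + 3*sin(8)

Let u = s**2 + 4, so du = 2*s ds. When s = 0, u = 4; when s = 2, u = 8.
The integral becomes 3·∫ cos(u) du from 4 to 8, with antiderivative 3*sin(u).
Back in s: F(s) = 3*sin(s**2 + 4).
Then F(2) - F(0) = (3*sin(8)) - (3*sin(4)) = -3*sin(4) + 3*sin(8).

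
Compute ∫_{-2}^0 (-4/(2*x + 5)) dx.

An antiderivative is F(x) = -2*log(2*x + 5).
Then F(0) - F(-2) = (-log(25)) - (0) = -log(25).

-log(25)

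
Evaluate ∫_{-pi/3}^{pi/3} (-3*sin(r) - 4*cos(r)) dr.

-4*sqrt(3)

An antiderivative is F(r) = -4*sin(r) + 3*cos(r).
Then F(pi/3) - F(-pi/3) = (3/2 - 2*sqrt(3)) - (3/2 + 2*sqrt(3)) = -4*sqrt(3).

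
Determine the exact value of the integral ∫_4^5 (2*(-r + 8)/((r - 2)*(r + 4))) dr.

Factor the denominator: r**2 + 2*r - 8 = (r + 4)(r - 2).
Partial fractions: 2*(-r + 8)/((r - 2)*(r + 4)) = -4/(r + 4) + 2/(r - 2).
An antiderivative is F(r) = 2*log(r - 2) - 4*log(r + 4).
Then F(5) - F(4) = (-6*log(3)) - (-10*log(2)) = -6*log(3) + 10*log(2).

-6*log(3) + 10*log(2)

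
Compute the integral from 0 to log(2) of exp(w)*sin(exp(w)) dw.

-cos(2) + cos(1)

Let u = exp(w), so du = exp(w) dw. When w = 0, u = 1; when w = log(2), u = 2.
The integral becomes ∫ sin(u) du from 1 to 2, with antiderivative -cos(u).
Back in w: F(w) = -cos(exp(w)).
Then F(log(2)) - F(0) = (-cos(2)) - (-cos(1)) = -cos(2) + cos(1).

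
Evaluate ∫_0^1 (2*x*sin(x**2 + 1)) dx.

Let u = x**2 + 1, so du = 2*x dx. When x = 0, u = 1; when x = 1, u = 2.
The integral becomes ∫ sin(u) du from 1 to 2, with antiderivative -cos(u).
Back in x: F(x) = -cos(x**2 + 1).
Then F(1) - F(0) = (-cos(2)) - (-cos(1)) = -cos(2) + cos(1).

-cos(2) + cos(1)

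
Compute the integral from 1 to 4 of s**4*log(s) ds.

-1023/25 + 2048*log(2)/5

Integrate by parts once (u = ln s, dv = s**4 ds).
An antiderivative is F(s) = s**5*(5*log(s) - 1)/25.
Then F(4) - F(1) = (-1024/25 + 2048*log(2)/5) - (-1/25) = -1023/25 + 2048*log(2)/5.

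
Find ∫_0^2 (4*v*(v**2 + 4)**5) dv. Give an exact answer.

Let u = v**2 + 4, so du = 2*v dv. When v = 0, u = 4; when v = 2, u = 8.
The integral becomes 2·∫ u**5 du from 4 to 8, with antiderivative u**6/3.
Back in v: F(v) = (v**2 + 4)**6/3.
Then F(2) - F(0) = (262144/3) - (4096/3) = 86016.

86016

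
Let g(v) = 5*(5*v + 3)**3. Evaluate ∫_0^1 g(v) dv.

Let u = 5*v + 3, so du = 5 dv. When v = 0, u = 3; when v = 1, u = 8.
The integral becomes ∫ u**3 du from 3 to 8, with antiderivative u**4/4.
Back in v: F(v) = (5*v + 3)**4/4.
Then F(1) - F(0) = (1024) - (81/4) = 4015/4.

4015/4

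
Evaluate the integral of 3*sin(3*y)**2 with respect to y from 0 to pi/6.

pi/4

Use the identity sin^2(3*y) = (1 - cos(6*y))/2.
An antiderivative is F(y) = 3*y/2 - sin(6*y)/4.
Then F(pi/6) - F(0) = (pi/4) - (0) = pi/4.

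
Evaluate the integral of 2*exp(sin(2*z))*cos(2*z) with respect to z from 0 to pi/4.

-1 + E

Let u = sin(2*z), so du = 2*cos(2*z) dz. When z = 0, u = 0; when z = pi/4, u = 1.
The integral becomes ∫ exp(u) du from 0 to 1, with antiderivative exp(u).
Back in z: F(z) = exp(sin(2*z)).
Then F(pi/4) - F(0) = (E) - (1) = -1 + E.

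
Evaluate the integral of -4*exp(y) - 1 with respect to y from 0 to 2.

An antiderivative is F(y) = -y - 4*exp(y).
Then F(2) - F(0) = (-4*exp(2) - 2) - (-4) = 2 - 4*exp(2).

2 - 4*exp(2)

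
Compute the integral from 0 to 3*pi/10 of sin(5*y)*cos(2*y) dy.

Use the identity sin(5*y)cos(2*y) = [sin(7*y) + sin(3*y)]/2.
An antiderivative is F(y) = -cos(3*y)/6 - cos(7*y)/14.
Then F(3*pi/10) - F(0) = (sqrt(2*sqrt(5) + 10)/42) - (-5/21) = sqrt(2*sqrt(5) + 10)/42 + 5/21.

sqrt(2*sqrt(5) + 10)/42 + 5/21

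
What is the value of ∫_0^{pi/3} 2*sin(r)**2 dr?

-sqrt(3)/4 + pi/3

Use the identity sin^2(r) = (1 - cos(2*r))/2.
An antiderivative is F(r) = r - sin(2*r)/2.
Then F(pi/3) - F(0) = (-sqrt(3)/4 + pi/3) - (0) = -sqrt(3)/4 + pi/3.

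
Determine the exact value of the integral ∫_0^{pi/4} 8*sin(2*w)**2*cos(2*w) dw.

4/3

Let u = sin(2*w), so du = 2*cos(2*w) dw. When w = 0, u = 0; when w = pi/4, u = 1.
The integral becomes 4·∫ u**2 du from 0 to 1, with antiderivative 4*u**3/3.
Back in w: F(w) = 4*sin(2*w)**3/3.
Then F(pi/4) - F(0) = (4/3) - (0) = 4/3.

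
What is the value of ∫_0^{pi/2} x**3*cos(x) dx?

Integrate by parts 3 times (u = x^3, dv = cos(x) dx).
An antiderivative is F(x) = x**3*sin(x) + 3*x**2*cos(x) - 6*x*sin(x) - 6*cos(x).
Then F(pi/2) - F(0) = (pi*(-24 + pi**2)/8) - (-6) = -3*pi + pi**3/8 + 6.

-3*pi + pi**3/8 + 6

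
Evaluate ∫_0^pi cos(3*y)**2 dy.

Use the identity cos^2(3*y) = (1 + cos(6*y))/2.
An antiderivative is F(y) = y/2 + sin(6*y)/12.
Then F(pi) - F(0) = (pi/2) - (0) = pi/2.

pi/2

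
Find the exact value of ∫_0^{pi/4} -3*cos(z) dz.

-3*sqrt(2)/2

An antiderivative is F(z) = -3*sin(z).
Then F(pi/4) - F(0) = (-3*sqrt(2)/2) - (0) = -3*sqrt(2)/2.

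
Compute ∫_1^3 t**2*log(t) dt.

-26/9 + 9*log(3)

Integrate by parts once (u = ln t, dv = t**2 dt).
An antiderivative is F(t) = t**3*(3*log(t) - 1)/9.
Then F(3) - F(1) = (-3 + 9*log(3)) - (-1/9) = -26/9 + 9*log(3).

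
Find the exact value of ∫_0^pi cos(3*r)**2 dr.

pi/2

Use the identity cos^2(3*r) = (1 + cos(6*r))/2.
An antiderivative is F(r) = r/2 + sin(6*r)/12.
Then F(pi) - F(0) = (pi/2) - (0) = pi/2.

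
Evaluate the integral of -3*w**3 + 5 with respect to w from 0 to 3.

By the power rule, an antiderivative is F(w) = -3*w**4/4 + 5*w.
Then F(3) - F(0) = (-183/4) - (0) = -183/4.

-183/4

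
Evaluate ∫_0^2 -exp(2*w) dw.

An antiderivative is F(w) = -exp(2*w)/2.
Then F(2) - F(0) = (-exp(4)/2) - (-1/2) = 1/2 - exp(4)/2.

1/2 - exp(4)/2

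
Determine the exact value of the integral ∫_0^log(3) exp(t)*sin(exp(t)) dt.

cos(1) - cos(3)

Let u = exp(t), so du = exp(t) dt. When t = 0, u = 1; when t = log(3), u = 3.
The integral becomes ∫ sin(u) du from 1 to 3, with antiderivative -cos(u).
Back in t: F(t) = -cos(exp(t)).
Then F(log(3)) - F(0) = (-cos(3)) - (-cos(1)) = cos(1) - cos(3).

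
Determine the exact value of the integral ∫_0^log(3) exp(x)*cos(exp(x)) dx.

-sin(1) + sin(3)

Let u = exp(x), so du = exp(x) dx. When x = 0, u = 1; when x = log(3), u = 3.
The integral becomes ∫ cos(u) du from 1 to 3, with antiderivative sin(u).
Back in x: F(x) = sin(exp(x)).
Then F(log(3)) - F(0) = (sin(3)) - (sin(1)) = -sin(1) + sin(3).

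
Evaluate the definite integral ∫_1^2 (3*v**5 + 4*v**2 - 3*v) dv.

109/3

By the power rule, an antiderivative is F(v) = v**6/2 + 4*v**3/3 - 3*v**2/2.
Then F(2) - F(1) = (110/3) - (1/3) = 109/3.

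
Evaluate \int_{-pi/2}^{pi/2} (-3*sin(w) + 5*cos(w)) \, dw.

An antiderivative is F(w) = 5*sin(w) + 3*cos(w).
Then F(pi/2) - F(-pi/2) = (5) - (-5) = 10.

10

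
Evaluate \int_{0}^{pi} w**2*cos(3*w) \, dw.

-2*pi/9

Integrate by parts twice (u = w^2, dv = cos(3*w) dw).
An antiderivative is F(w) = w**2*sin(3*w)/3 + 2*w*cos(3*w)/9 - 2*sin(3*w)/27.
Then F(pi) - F(0) = (-2*pi/9) - (0) = -2*pi/9.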